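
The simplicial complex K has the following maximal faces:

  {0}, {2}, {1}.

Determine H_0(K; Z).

Take the total order 0 < 1 < 2 on the vertex set. Then K (dimension 0) consists of the simplices:

  0-simplices (3): [0], [1], [2]

Hence C_0 ≅ Z^3.

Now H_k = ker ∂_k / im ∂_{k+1}, so:

  H_0: rank C_0 − rank ∂_1 = 3 − 0 = 3, and there is no ∂_1, so H_0 = Z^3.

(K is a triangulation of a set of 3 points.)

H_0 ≅ Z^3.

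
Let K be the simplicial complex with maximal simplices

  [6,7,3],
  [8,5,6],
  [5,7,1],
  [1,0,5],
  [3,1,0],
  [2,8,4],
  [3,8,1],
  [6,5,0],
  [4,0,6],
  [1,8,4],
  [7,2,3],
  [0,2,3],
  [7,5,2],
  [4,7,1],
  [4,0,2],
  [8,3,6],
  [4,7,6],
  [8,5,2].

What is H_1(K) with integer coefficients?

Order the vertices as 0 < 1 < 2 < 3 < 4 < 5 < 6 < 7 < 8. Listing each simplex with vertices in this order, K has dimension 2 with simplices:

  0-simplices (9): [0], [1], [2], [3], [4], [5], [6], [7], [8]
  1-simplices (27): (27 of them)
  2-simplices (18): [0,1,3], [0,1,5], [0,2,3], [0,2,4], [0,4,6], [0,5,6], [1,3,8], [1,4,7], [1,4,8], [1,5,7], [2,3,7], [2,4,8], [2,5,7], [2,5,8], [3,6,7], [3,6,8], [4,6,7], [5,6,8]

giving chain groups C_0 ≅ Z^9, C_1 ≅ Z^27, C_2 ≅ Z^18.

Boundary ∂_1: C_1 → C_0 maps an edge to its endpoints' difference, ∂[p,q] = q − p. For instance
  ∂[1,8] = [8] − [1].
The resulting 9×27 matrix has rank 8, and its Smith normal form has invariant factors (1,1,1,1,1,1,1,1).

Boundary ∂_2: C_2 → C_1 acts by ∂[p,q,r] = [q,r] − [p,r] + [p,q]. For instance
  ∂[0,4,6] = [4,6] − [0,6] + [0,4],
  ∂[2,3,7] = [3,7] − [2,7] + [2,3].
As a 27×18 matrix over Z this has rank 17, with invariant factors (1,1,1,1,1,1,1,1,1,1,1,1,1,1,1,1,1).

Reading off H_k = ker ∂_k / im ∂_{k+1}:

  H_1: rank ker ∂_1 − rank ∂_2 = (27 − 8) − 17 = 2, and the invariant factors of ∂_2 are all 1, so H_1 ≅ Z^2.

(K is a triangulation of the torus T^2.)

H_1 = Z^2.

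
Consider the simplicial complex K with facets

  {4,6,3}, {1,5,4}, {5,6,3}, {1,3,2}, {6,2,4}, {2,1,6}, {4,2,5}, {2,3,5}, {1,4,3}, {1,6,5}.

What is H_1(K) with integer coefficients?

K has 6 vertices, 15 edges, 10 triangles.
rank ∂_1 = 5, rank ∂_2 = 10 ⇒ b_1 = 15 − 5 − 10 = 0; ∂_2 has invariant factor(s) [2] giving torsion. So H_1 ≅ Z/2Z.

H_1 ≅ Z/2Z.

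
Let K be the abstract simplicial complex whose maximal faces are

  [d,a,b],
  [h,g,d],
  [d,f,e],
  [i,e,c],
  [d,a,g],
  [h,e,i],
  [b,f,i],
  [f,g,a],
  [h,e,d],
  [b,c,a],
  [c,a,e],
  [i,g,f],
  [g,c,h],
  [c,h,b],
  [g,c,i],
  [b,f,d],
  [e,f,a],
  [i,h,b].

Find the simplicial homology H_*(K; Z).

H_0 ≅ Z,  H_1 ≅ Z ⊕ Z/2Z,  H_2 = 0.

Order the vertices as a < b < c < d < e < f < g < h < i. Listing each simplex with vertices in this order, K has dimension 2 with simplices:

  0-simplices (9): a, b, c, d, e, f, g, h, i
  1-simplices (27): ab, ac, ad, ae, af, ag, bc, bd, bf, bh, bi, ce, cg, ch, ci, de, df, dg, dh, ef, eh, ei, fg, fi, gh, gi, hi
  2-simplices (18): abc, abd, ace, adg, aef, afg, bch, bdf, bfi, bhi, cei, cgh, cgi, def, deh, dgh, ehi, fgi

giving chain groups C_0 ≅ Z^9, C_1 ≅ Z^27, C_2 ≅ Z^18.

∂_1: C_1 → C_0 sends each edge [p,q] (with p < q) to q − p.
As a 9×27 matrix over Z this has rank 8, with invariant factors (1,1,1,1,1,1,1,1).

∂_2: C_2 → C_1 sends each 2-simplex [p,q,r] to [q,r] − [p,r] + [p,q]. For instance
  ∂cei = ei − ci + ce,
  ∂bch = ch − bh + bc.
The 27×18 boundary matrix has rank 18 and Smith normal form diag(1,1,1,1,1,1,1,1,1,1,1,1,1,1,1,1,1,2).

Reading off H_k = ker ∂_k / im ∂_{k+1}:

  H_0: rank C_0 − rank ∂_1 = 9 − 8 = 1, and the invariant factors of ∂_1 are all 1, so H_0 = Z.
  H_1: rank ker ∂_1 − rank ∂_2 = (27 − 8) − 18 = 1, and ∂_2 has invariant factor 2 > 1, so H_1 = Z ⊕ Z/2Z.
  H_2: rank ker ∂_2 − rank ∂_3 = (18 − 18) − 0 = 0, and there is no ∂_3, so H_2 = 0.

As a check, the Euler characteristic is 9 − 27 + 18 = 0, which agrees with 1 − 1 + 0 = 0.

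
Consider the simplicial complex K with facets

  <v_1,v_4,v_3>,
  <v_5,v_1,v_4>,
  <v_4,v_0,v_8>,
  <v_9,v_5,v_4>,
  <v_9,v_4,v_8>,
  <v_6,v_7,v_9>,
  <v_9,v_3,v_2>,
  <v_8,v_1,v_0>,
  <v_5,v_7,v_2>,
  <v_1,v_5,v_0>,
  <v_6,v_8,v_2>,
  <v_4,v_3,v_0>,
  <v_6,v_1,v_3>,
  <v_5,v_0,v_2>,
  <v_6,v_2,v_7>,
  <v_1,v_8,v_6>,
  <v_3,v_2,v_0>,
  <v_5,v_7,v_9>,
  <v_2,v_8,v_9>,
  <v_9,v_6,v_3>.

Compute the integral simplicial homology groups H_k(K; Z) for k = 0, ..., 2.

Take the total order v_0 < v_1 < v_2 < v_3 < v_4 < v_5 < v_6 < v_7 < v_8 < v_9 on the vertex set. Then K (dimension 2) consists of the simplices:

  0-simplices (10): [v_0], [v_1], [v_2], [v_3], [v_4], [v_5], [v_6], [v_7], [v_8], [v_9]
  1-simplices (30): (30 of them)
  2-simplices (20): (20 of them)

giving chain groups C_0 ≅ Z^10, C_1 ≅ Z^30, C_2 ≅ Z^20.

The boundary map ∂_1: C_1 → C_0 is given by ∂[p,q] = [q] − [p]. For instance
  ∂[v_0,v_5] = [v_5] − [v_0].
This gives a 10×30 integer matrix of rank 9; reducing to Smith normal form yields diagonal entries (1,1,1,1,1,1,1,1,1).

The boundary map ∂_2: C_2 → C_1 maps a triangle to the signed sum of its edges. For instance
  ∂[v_6,v_7,v_9] = [v_7,v_9] − [v_6,v_9] + [v_6,v_7],
  ∂[v_0,v_4,v_8] = [v_4,v_8] − [v_0,v_8] + [v_0,v_4].
The 30×20 boundary matrix has rank 20 and Smith normal form diag(1,1,1,1,1,1,1,1,1,1,1,1,1,1,1,1,1,1,1,2).

Now H_k = ker ∂_k / im ∂_{k+1}, so:

  H_0: rank C_0 − rank ∂_1 = 10 − 9 = 1, and the invariant factors of ∂_1 are all 1, so H_0 ≅ Z.
  H_1: rank ker ∂_1 − rank ∂_2 = (30 − 9) − 20 = 1, and ∂_2 has invariant factor 2 > 1, so H_1 ≅ Z ⊕ Z/2Z.
  H_2: rank ker ∂_2 − rank ∂_3 = (20 − 20) − 0 = 0, and there is no ∂_3, so H_2 ≅ 0.

(K is a triangulation of the Klein bottle.)

H_0 = Z,  H_1 = Z ⊕ Z/2Z,  H_2 = 0.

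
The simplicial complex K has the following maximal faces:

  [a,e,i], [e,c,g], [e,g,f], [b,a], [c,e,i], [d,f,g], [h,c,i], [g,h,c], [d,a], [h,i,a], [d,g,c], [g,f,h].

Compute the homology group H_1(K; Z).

H_1 ≅ Z.

Order the vertices as a < b < c < d < e < f < g < h < i. Listing each simplex with vertices in this order, K has dimension 2 with simplices:

  0-simplices (9): a, b, c, d, e, f, g, h, i
  1-simplices (19): ab, ad, ae, ah, ai, cd, ce, cg, ch, ci, df, dg, ef, eg, ei, fg, fh, gh, hi
  2-simplices (10): aei, ahi, cdg, ceg, cei, cgh, chi, dfg, efg, fgh

Hence C_0 ≅ Z^9, C_1 ≅ Z^19, C_2 ≅ Z^10.

The boundary map ∂_1: C_1 → C_0 sends each edge [p,q] (with p < q) to q − p. For instance
  ∂fg = g − f.
This gives a 9×19 integer matrix of rank 8; reducing to Smith normal form yields diagonal entries (1,1,1,1,1,1,1,1).

The boundary map ∂_2: C_2 → C_1 sends each 2-simplex [p,q,r] to [q,r] − [p,r] + [p,q]. For instance
  ∂efg = fg − eg + ef,
  ∂fgh = gh − fh + fg.
This gives a 19×10 integer matrix of rank 10; reducing to Smith normal form yields diagonal entries (1,1,1,1,1,1,1,1,1,1).

From H_k ≅ ker(∂_k) / im(∂_{k+1}) we obtain:

  H_1: rank ker ∂_1 − rank ∂_2 = (19 − 8) − 10 = 1, and the invariant factors of ∂_2 are all 1, so H_1 = Z.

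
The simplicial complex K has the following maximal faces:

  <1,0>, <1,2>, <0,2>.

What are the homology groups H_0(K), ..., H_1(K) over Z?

H_0 = Z,  H_1 = Z.

Order the vertices as 0 < 1 < 2. Listing each simplex with vertices in this order, K has dimension 1 with simplices:

  0-simplices (3): [0], [1], [2]
  1-simplices (3): [0,1], [0,2], [1,2]

giving chain groups C_0 ≅ Z^3, C_1 ≅ Z^3.

∂_1: C_1 → C_0 is given by ∂[p,q] = [q] − [p].
This gives a 3×3 integer matrix of rank 2; reducing to Smith normal form yields diagonal entries (1,1).

From H_k ≅ ker(∂_k) / im(∂_{k+1}) we obtain:

  H_0: rank C_0 − rank ∂_1 = 3 − 2 = 1, and the invariant factors of ∂_1 are all 1, so H_0 ≅ Z.
  H_1: rank ker ∂_1 − rank ∂_2 = (3 − 2) − 0 = 1, and there is no ∂_2, so H_1 ≅ Z.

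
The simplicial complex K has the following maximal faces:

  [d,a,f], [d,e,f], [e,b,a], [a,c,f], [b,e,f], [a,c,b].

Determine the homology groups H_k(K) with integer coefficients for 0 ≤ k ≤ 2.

We work with the vertex ordering a < b < c < d < e < f. The simplices of K, each written with vertices in increasing order, are:

  0-simplices (6): a, b, c, d, e, f
  1-simplices (12): ab, ac, ad, ae, af, bc, be, bf, cf, de, df, ef
  2-simplices (6): abc, abe, acf, adf, bef, def

Hence C_0 ≅ Z^6, C_1 ≅ Z^12, C_2 ≅ Z^6.

Boundary ∂_1: C_1 → C_0 sends each edge [p,q] (with p < q) to q − p. For instance
  ∂bc = c − b.
The resulting 6×12 matrix has rank 5, and its Smith normal form has invariant factors (1,1,1,1,1).

The boundary map ∂_2: C_2 → C_1 acts by ∂[p,q,r] = [q,r] − [p,r] + [p,q]. For instance
  ∂acf = cf − af + ac,
  ∂def = ef − df + de.
The 12×6 boundary matrix has rank 6 and Smith normal form diag(1,1,1,1,1,1).

Reading off H_k = ker ∂_k / im ∂_{k+1}:

  H_0: rank C_0 − rank ∂_1 = 6 − 5 = 1, and the invariant factors of ∂_1 are all 1, so H_0 ≅ Z.
  H_1: rank ker ∂_1 − rank ∂_2 = (12 − 5) − 6 = 1, and the invariant factors of ∂_2 are all 1, so H_1 ≅ Z.
  H_2: rank ker ∂_2 − rank ∂_3 = (6 − 6) − 0 = 0, and there is no ∂_3, so H_2 ≅ 0.

As a check, the Euler characteristic is 6 − 12 + 6 = 0, which agrees with 1 − 1 + 0 = 0.

H_0 = Z,  H_1 = Z,  H_2 = 0.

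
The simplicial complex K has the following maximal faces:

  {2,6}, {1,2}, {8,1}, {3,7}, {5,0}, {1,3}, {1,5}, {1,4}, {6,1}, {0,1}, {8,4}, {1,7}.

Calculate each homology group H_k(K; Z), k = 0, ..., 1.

Take the total order 0 < 1 < 2 < 3 < 4 < 5 < 6 < 7 < 8 on the vertex set. Then K (dimension 1) consists of the simplices:

  0-simplices (9): [0], [1], [2], [3], [4], [5], [6], [7], [8]
  1-simplices (12): [0,1], [0,5], [1,2], [1,3], [1,4], [1,5], [1,6], [1,7], [1,8], [2,6], [3,7], [4,8]

giving chain groups C_0 ≅ Z^9, C_1 ≅ Z^12.

The boundary map ∂_1: C_1 → C_0 sends each edge [p,q] (with p < q) to q − p. For instance
  ∂[1,5] = [5] − [1].
The 9×12 boundary matrix has rank 8 and Smith normal form diag(1,1,1,1,1,1,1,1).

Computing H_k = (kernel of ∂_k) / (image of ∂_{k+1}):

  H_0: rank C_0 − rank ∂_1 = 9 − 8 = 1, and the invariant factors of ∂_1 are all 1, so H_0 ≅ Z.
  H_1: rank ker ∂_1 − rank ∂_2 = (12 − 8) − 0 = 4, and there is no ∂_2, so H_1 ≅ Z^4.

H_0 ≅ Z,  H_1 ≅ Z^4.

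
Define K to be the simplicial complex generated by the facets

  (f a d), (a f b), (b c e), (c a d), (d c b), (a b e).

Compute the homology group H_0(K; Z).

H_0 = Z.

Order the vertices as a < b < c < d < e < f. Listing each simplex with vertices in this order, K has dimension 2 with simplices:

  0-simplices (6): a, b, c, d, e, f
  1-simplices (12): ab, ac, ad, ae, af, bc, bd, be, bf, cd, ce, df
  2-simplices (6): abe, abf, acd, adf, bcd, bce

Hence C_0 ≅ Z^6, C_1 ≅ Z^12, C_2 ≅ Z^6.

The boundary map ∂_1: C_1 → C_0 sends each edge [p,q] (with p < q) to q − p.
This gives a 6×12 integer matrix of rank 5; reducing to Smith normal form yields diagonal entries (1,1,1,1,1).

The boundary map ∂_2: C_2 → C_1 acts by ∂[p,q,r] = [q,r] − [p,r] + [p,q]. For instance
  ∂acd = cd − ad + ac,
  ∂adf = df − af + ad.
The resulting 12×6 matrix has rank 6, and its Smith normal form has invariant factors (1,1,1,1,1,1).

From H_k ≅ ker(∂_k) / im(∂_{k+1}) we obtain:

  H_0: rank C_0 − rank ∂_1 = 6 − 5 = 1, and the invariant factors of ∂_1 are all 1, so H_0 ≅ Z.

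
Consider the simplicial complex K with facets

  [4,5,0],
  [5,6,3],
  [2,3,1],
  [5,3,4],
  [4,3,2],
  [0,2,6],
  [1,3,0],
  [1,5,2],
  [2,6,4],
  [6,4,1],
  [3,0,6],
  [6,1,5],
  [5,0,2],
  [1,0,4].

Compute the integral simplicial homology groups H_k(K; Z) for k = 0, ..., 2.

H_0 = Z,  H_1 = Z^2,  H_2 = Z.

Order the vertices as 0 < 1 < 2 < 3 < 4 < 5 < 6. Listing each simplex with vertices in this order, K has dimension 2 with simplices:

  0-simplices (7): [0], [1], [2], [3], [4], [5], [6]
  1-simplices (21): [0,1], [0,2], [0,3], [0,4], [0,5], [0,6], [1,2], [1,3], [1,4], [1,5], [1,6], [2,3], [2,4], [2,5], [2,6], [3,4], [3,5], [3,6], [4,5], [4,6], [5,6]
  2-simplices (14): [0,1,3], [0,1,4], [0,2,5], [0,2,6], [0,3,6], [0,4,5], [1,2,3], [1,2,5], [1,4,6], [1,5,6], [2,3,4], [2,4,6], [3,4,5], [3,5,6]

so the chain groups are C_0 ≅ Z^7, C_1 ≅ Z^21, C_2 ≅ Z^14.

The boundary map ∂_1: C_1 → C_0 sends each edge [p,q] (with p < q) to q − p.
This gives a 7×21 integer matrix of rank 6; reducing to Smith normal form yields diagonal entries (1,1,1,1,1,1).

The boundary map ∂_2: C_2 → C_1 acts by ∂[p,q,r] = [q,r] − [p,r] + [p,q]. For instance
  ∂[0,2,5] = [2,5] − [0,5] + [0,2],
  ∂[0,1,3] = [1,3] − [0,3] + [0,1].
This gives a 21×14 integer matrix of rank 13; reducing to Smith normal form yields diagonal entries (1,1,1,1,1,1,1,1,1,1,1,1,1).

Computing H_k = (kernel of ∂_k) / (image of ∂_{k+1}):

  H_0: rank C_0 − rank ∂_1 = 7 − 6 = 1, and the invariant factors of ∂_1 are all 1, so H_0 = Z.
  H_1: rank ker ∂_1 − rank ∂_2 = (21 − 6) − 13 = 2, and the invariant factors of ∂_2 are all 1, so H_1 = Z^2.
  H_2: rank ker ∂_2 − rank ∂_3 = (14 − 13) − 0 = 1, and there is no ∂_3, so H_2 = Z.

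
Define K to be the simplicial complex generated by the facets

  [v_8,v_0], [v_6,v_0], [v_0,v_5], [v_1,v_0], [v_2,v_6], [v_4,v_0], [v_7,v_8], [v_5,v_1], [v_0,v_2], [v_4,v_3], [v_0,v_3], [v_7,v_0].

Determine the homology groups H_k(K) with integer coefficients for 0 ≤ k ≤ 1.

H_0 ≅ Z,  H_1 ≅ Z^4.

We work with the vertex ordering v_0 < v_1 < v_2 < v_3 < v_4 < v_5 < v_6 < v_7 < v_8. The simplices of K, each written with vertices in increasing order, are:

  0-simplices (9): [v_0], [v_1], [v_2], [v_3], [v_4], [v_5], [v_6], [v_7], [v_8]
  1-simplices (12): [v_0,v_1], [v_0,v_2], [v_0,v_3], [v_0,v_4], [v_0,v_5], [v_0,v_6], [v_0,v_7], [v_0,v_8], [v_1,v_5], [v_2,v_6], [v_3,v_4], [v_7,v_8]

so the chain groups are C_0 ≅ Z^9, C_1 ≅ Z^12.

The boundary map ∂_1: C_1 → C_0 sends each edge [p,q] (with p < q) to q − p. For instance
  ∂[v_0,v_2] = [v_2] − [v_0].
This gives a 9×12 integer matrix of rank 8; reducing to Smith normal form yields diagonal entries (1,1,1,1,1,1,1,1).

Reading off H_k = ker ∂_k / im ∂_{k+1}:

  H_0: rank C_0 − rank ∂_1 = 9 − 8 = 1, and the invariant factors of ∂_1 are all 1, so H_0 = Z.
  H_1: rank ker ∂_1 − rank ∂_2 = (12 − 8) − 0 = 4, and there is no ∂_2, so H_1 = Z^4.

As a check, the Euler characteristic is 9 − 12 = -3, which agrees with 1 − 4 = -3.
(K is a triangulation of a wedge of 4 circles.)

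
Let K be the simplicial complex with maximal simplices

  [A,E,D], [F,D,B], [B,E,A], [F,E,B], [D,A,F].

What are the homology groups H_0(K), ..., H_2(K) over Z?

We work with the vertex ordering A < B < D < E < F. The simplices of K, each written with vertices in increasing order, are:

  0-simplices (5): A, B, D, E, F
  1-simplices (10): AB, AD, AE, AF, BD, BE, BF, DE, DF, EF
  2-simplices (5): ABE, ADE, ADF, BDF, BEF

giving chain groups C_0 ≅ Z^5, C_1 ≅ Z^10, C_2 ≅ Z^5.

∂_1: C_1 → C_0 maps an edge to its endpoints' difference, ∂[p,q] = q − p. For instance
  ∂DF = F − D.
The resulting 5×10 matrix has rank 4, and its Smith normal form has invariant factors (1,1,1,1).

Boundary ∂_2: C_2 → C_1 sends each 2-simplex [p,q,r] to [q,r] − [p,r] + [p,q]. For instance
  ∂BDF = DF − BF + BD,
  ∂ADF = DF − AF + AD.
As a 10×5 matrix over Z this has rank 5, with invariant factors (1,1,1,1,1).

Reading off H_k = ker ∂_k / im ∂_{k+1}:

  H_0: rank C_0 − rank ∂_1 = 5 − 4 = 1, and the invariant factors of ∂_1 are all 1, so H_0 ≅ Z.
  H_1: rank ker ∂_1 − rank ∂_2 = (10 − 4) − 5 = 1, and the invariant factors of ∂_2 are all 1, so H_1 ≅ Z.
  H_2: rank ker ∂_2 − rank ∂_3 = (5 − 5) − 0 = 0, and there is no ∂_3, so H_2 ≅ 0.

As a check, the Euler characteristic is 5 − 10 + 5 = 0, which agrees with 1 − 1 + 0 = 0.
(K is a triangulation of the Möbius band.)

H_0 = Z,  H_1 = Z,  H_2 = 0.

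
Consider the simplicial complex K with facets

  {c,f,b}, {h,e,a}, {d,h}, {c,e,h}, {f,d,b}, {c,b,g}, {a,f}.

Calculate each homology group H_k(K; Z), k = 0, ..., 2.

Fix the vertex order a < b < c < d < e < f < g < h and write every simplex with vertices in increasing order. Then dim K = 2 and the simplices of K are:

  0-simplices (8): a, b, c, d, e, f, g, h
  1-simplices (14): ae, af, ah, bc, bd, bf, bg, ce, cf, cg, ch, df, dh, eh
  2-simplices (5): aeh, bcf, bcg, bdf, ceh

giving chain groups C_0 ≅ Z^8, C_1 ≅ Z^14, C_2 ≅ Z^5.

The boundary map ∂_1: C_1 → C_0 is given by ∂[p,q] = [q] − [p]. For instance
  ∂df = f − d.
This gives a 8×14 integer matrix of rank 7; reducing to Smith normal form yields diagonal entries (1,1,1,1,1,1,1).

∂_2: C_2 → C_1 sends each 2-simplex [p,q,r] to [q,r] − [p,r] + [p,q]. For instance
  ∂bcf = cf − bf + bc,
  ∂ceh = eh − ch + ce.
The 14×5 boundary matrix has rank 5 and Smith normal form diag(1,1,1,1,1).

Reading off H_k = ker ∂_k / im ∂_{k+1}:

  H_0: rank C_0 − rank ∂_1 = 8 − 7 = 1, and the invariant factors of ∂_1 are all 1, so H_0 = Z.
  H_1: rank ker ∂_1 − rank ∂_2 = (14 − 7) − 5 = 2, and the invariant factors of ∂_2 are all 1, so H_1 = Z^2.
  H_2: rank ker ∂_2 − rank ∂_3 = (5 − 5) − 0 = 0, and there is no ∂_3, so H_2 = 0.

H_0 ≅ Z,  H_1 ≅ Z^2,  H_2 = 0.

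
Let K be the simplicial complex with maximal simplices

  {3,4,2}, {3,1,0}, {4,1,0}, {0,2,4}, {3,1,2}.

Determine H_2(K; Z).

K has 5 vertices, 10 edges, 5 triangles.
rank ∂_2 = 5, rank ∂_3 = 0 ⇒ b_2 = 5 − 5 − 0 = 0. So H_2 = 0.

H_2 = 0.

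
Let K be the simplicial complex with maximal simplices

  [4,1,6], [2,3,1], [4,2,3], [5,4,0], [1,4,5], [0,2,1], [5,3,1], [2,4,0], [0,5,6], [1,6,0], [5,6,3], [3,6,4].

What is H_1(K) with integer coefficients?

H_1 = Z/2.

Order the vertices as 0 < 1 < 2 < 3 < 4 < 5 < 6. Listing each simplex with vertices in this order, K has dimension 2 with simplices:

  0-simplices (7): [0], [1], [2], [3], [4], [5], [6]
  1-simplices (18): [0,1], [0,2], [0,4], [0,5], [0,6], [1,2], [1,3], [1,4], [1,5], [1,6], [2,3], [2,4], [3,4], [3,5], [3,6], [4,5], [4,6], [5,6]
  2-simplices (12): [0,1,2], [0,1,6], [0,2,4], [0,4,5], [0,5,6], [1,2,3], [1,3,5], [1,4,5], [1,4,6], [2,3,4], [3,4,6], [3,5,6]

giving chain groups C_0 ≅ Z^7, C_1 ≅ Z^18, C_2 ≅ Z^12.

Boundary ∂_1: C_1 → C_0 maps an edge to its endpoints' difference, ∂[p,q] = q − p. For instance
  ∂[1,6] = [6] − [1].
The 7×18 boundary matrix has rank 6 and Smith normal form diag(1,1,1,1,1,1).

∂_2: C_2 → C_1 maps a triangle to the signed sum of its edges. For instance
  ∂[0,4,5] = [4,5] − [0,5] + [0,4],
  ∂[0,2,4] = [2,4] − [0,4] + [0,2].
The 18×12 boundary matrix has rank 12 and Smith normal form diag(1,1,1,1,1,1,1,1,1,1,1,2).

Now H_k = ker ∂_k / im ∂_{k+1}, so:

  H_1: rank ker ∂_1 − rank ∂_2 = (18 − 6) − 12 = 0, and ∂_2 has invariant factor 2 > 1, so H_1 = Z/2.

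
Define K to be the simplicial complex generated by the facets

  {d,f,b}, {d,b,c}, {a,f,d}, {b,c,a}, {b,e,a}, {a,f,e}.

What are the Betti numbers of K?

b_0 = 1, b_1 = 1, b_2 = 0.

We work with the vertex ordering a < b < c < d < e < f. The simplices of K, each written with vertices in increasing order, are:

  0-simplices (6): a, b, c, d, e, f
  1-simplices (12): ab, ac, ad, ae, af, bc, bd, be, bf, cd, df, ef
  2-simplices (6): abc, abe, adf, aef, bcd, bdf

giving chain groups C_0 ≅ Z^6, C_1 ≅ Z^12, C_2 ≅ Z^6.

The boundary map ∂_1: C_1 → C_0 is given by ∂[p,q] = [q] − [p]. For instance
  ∂bf = f − b.
As a 6×12 matrix over Z this has rank 5, with invariant factors (1,1,1,1,1).

Boundary ∂_2: C_2 → C_1 acts by ∂[p,q,r] = [q,r] − [p,r] + [p,q]. For instance
  ∂bcd = cd − bd + bc,
  ∂bdf = df − bf + bd.
The resulting 12×6 matrix has rank 6, and its Smith normal form has invariant factors (1,1,1,1,1,1).

Now H_k = ker ∂_k / im ∂_{k+1}, so:

  H_0: rank C_0 − rank ∂_1 = 6 − 5 = 1, and the invariant factors of ∂_1 are all 1, so H_0 ≅ Z.
  H_1: rank ker ∂_1 − rank ∂_2 = (12 − 5) − 6 = 1, and the invariant factors of ∂_2 are all 1, so H_1 ≅ Z.
  H_2: rank ker ∂_2 − rank ∂_3 = (6 − 6) − 0 = 0, and there is no ∂_3, so H_2 ≅ 0.

Hence the Betti numbers are b_0 = 1, b_1 = 1, b_2 = 0.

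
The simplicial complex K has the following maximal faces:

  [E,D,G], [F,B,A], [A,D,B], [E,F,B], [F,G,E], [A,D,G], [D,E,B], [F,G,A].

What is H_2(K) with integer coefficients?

H_2 ≅ Z.

K has 6 vertices, 12 edges, 8 triangles.
rank ∂_2 = 7, rank ∂_3 = 0 ⇒ b_2 = 8 − 7 − 0 = 1. So H_2 = Z.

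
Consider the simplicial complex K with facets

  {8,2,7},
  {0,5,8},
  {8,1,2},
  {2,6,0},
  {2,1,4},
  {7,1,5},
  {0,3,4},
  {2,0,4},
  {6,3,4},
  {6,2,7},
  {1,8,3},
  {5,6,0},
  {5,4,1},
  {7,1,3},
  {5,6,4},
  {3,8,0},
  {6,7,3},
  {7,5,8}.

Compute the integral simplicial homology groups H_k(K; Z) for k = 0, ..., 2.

Take the total order 0 < 1 < 2 < 3 < 4 < 5 < 6 < 7 < 8 on the vertex set. Then K (dimension 2) consists of the simplices:

  0-simplices (9): [0], [1], [2], [3], [4], [5], [6], [7], [8]
  1-simplices (27): (27 of them)
  2-simplices (18): [0,2,4], [0,2,6], [0,3,4], [0,3,8], [0,5,6], [0,5,8], [1,2,4], [1,2,8], [1,3,7], [1,3,8], [1,4,5], [1,5,7], [2,6,7], [2,7,8], [3,4,6], [3,6,7], [4,5,6], [5,7,8]

Hence C_0 ≅ Z^9, C_1 ≅ Z^27, C_2 ≅ Z^18.

The boundary map ∂_1: C_1 → C_0 sends each edge [p,q] (with p < q) to q − p. For instance
  ∂[2,4] = [4] − [2].
As a 9×27 matrix over Z this has rank 8, with invariant factors (1,1,1,1,1,1,1,1).

The boundary map ∂_2: C_2 → C_1 sends each 2-simplex [p,q,r] to [q,r] − [p,r] + [p,q]. For instance
  ∂[2,6,7] = [6,7] − [2,7] + [2,6],
  ∂[1,5,7] = [5,7] − [1,7] + [1,5].
This gives a 27×18 integer matrix of rank 18; reducing to Smith normal form yields diagonal entries (1,1,1,1,1,1,1,1,1,1,1,1,1,1,1,1,1,2).

From H_k ≅ ker(∂_k) / im(∂_{k+1}) we obtain:

  H_0: rank C_0 − rank ∂_1 = 9 − 8 = 1, and the invariant factors of ∂_1 are all 1, so H_0 = Z.
  H_1: rank ker ∂_1 − rank ∂_2 = (27 − 8) − 18 = 1, and ∂_2 has invariant factor 2 > 1, so H_1 = Z ⊕ Z/2.
  H_2: rank ker ∂_2 − rank ∂_3 = (18 − 18) − 0 = 0, and there is no ∂_3, so H_2 = 0.

H_0 ≅ Z,  H_1 ≅ Z ⊕ Z/2,  H_2 = 0.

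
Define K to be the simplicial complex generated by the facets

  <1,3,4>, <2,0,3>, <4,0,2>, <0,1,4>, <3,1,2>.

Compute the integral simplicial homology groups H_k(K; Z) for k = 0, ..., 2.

K has 5 vertices, 10 edges, 5 triangles.
rank ∂_0 = 0, rank ∂_1 = 4 ⇒ b_0 = 5 − 0 − 4 = 1; all invariant factors of ∂_1 are 1 so no torsion. So H_0 ≅ Z.
rank ∂_1 = 4, rank ∂_2 = 5 ⇒ b_1 = 10 − 4 − 5 = 1; all invariant factors of ∂_2 are 1 so no torsion. So H_1 ≅ Z.
rank ∂_2 = 5, rank ∂_3 = 0 ⇒ b_2 = 5 − 5 − 0 = 0. So H_2 ≅ 0.

H_0 ≅ Z,  H_1 ≅ Z,  H_2 = 0.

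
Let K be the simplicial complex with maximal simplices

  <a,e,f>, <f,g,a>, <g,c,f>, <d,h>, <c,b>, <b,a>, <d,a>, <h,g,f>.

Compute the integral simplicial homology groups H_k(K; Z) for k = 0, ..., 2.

Order the vertices as a < b < c < d < e < f < g < h. Listing each simplex with vertices in this order, K has dimension 2 with simplices:

  0-simplices (8): a, b, c, d, e, f, g, h
  1-simplices (13): ab, ad, ae, af, ag, bc, cf, cg, dh, ef, fg, fh, gh
  2-simplices (4): aef, afg, cfg, fgh

Hence C_0 ≅ Z^8, C_1 ≅ Z^13, C_2 ≅ Z^4.

The boundary map ∂_1: C_1 → C_0 maps an edge to its endpoints' difference, ∂[p,q] = q − p. For instance
  ∂fh = h − f.
As a 8×13 matrix over Z this has rank 7, with invariant factors (1,1,1,1,1,1,1).

Boundary ∂_2: C_2 → C_1 acts by ∂[p,q,r] = [q,r] − [p,r] + [p,q]. For instance
  ∂fgh = gh − fh + fg,
  ∂cfg = fg − cg + cf.
The resulting 13×4 matrix has rank 4, and its Smith normal form has invariant factors (1,1,1,1).

From H_k ≅ ker(∂_k) / im(∂_{k+1}) we obtain:

  H_0: rank C_0 − rank ∂_1 = 8 − 7 = 1, and the invariant factors of ∂_1 are all 1, so H_0 = Z.
  H_1: rank ker ∂_1 − rank ∂_2 = (13 − 7) − 4 = 2, and the invariant factors of ∂_2 are all 1, so H_1 = Z^2.
  H_2: rank ker ∂_2 − rank ∂_3 = (4 − 4) − 0 = 0, and there is no ∂_3, so H_2 = 0.

As a check, the Euler characteristic is 8 − 13 + 4 = -1, which agrees with 1 − 2 + 0 = -1.

H_0 = Z,  H_1 = Z^2,  H_2 = 0.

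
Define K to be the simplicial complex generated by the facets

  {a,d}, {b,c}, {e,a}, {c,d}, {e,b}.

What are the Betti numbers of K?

b_0 = 1, b_1 = 1.

K has 5 vertices, 5 edges.
rank ∂_0 = 0, rank ∂_1 = 4 ⇒ b_0 = 5 − 0 − 4 = 1; all invariant factors of ∂_1 are 1 so no torsion. So H_0 ≅ Z.
rank ∂_1 = 4, rank ∂_2 = 0 ⇒ b_1 = 5 − 4 − 0 = 1. So H_1 ≅ Z.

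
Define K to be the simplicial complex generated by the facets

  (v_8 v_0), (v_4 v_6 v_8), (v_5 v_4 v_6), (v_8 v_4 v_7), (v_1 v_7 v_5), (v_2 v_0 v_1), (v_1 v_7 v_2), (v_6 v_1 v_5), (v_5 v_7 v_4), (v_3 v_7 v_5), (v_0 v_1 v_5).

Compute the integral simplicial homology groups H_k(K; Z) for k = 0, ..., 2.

H_0 = Z,  H_1 = Z,  H_2 = 0.

K has 9 vertices, 19 edges, 10 triangles.
rank ∂_0 = 0, rank ∂_1 = 8 ⇒ b_0 = 9 − 0 − 8 = 1; all invariant factors of ∂_1 are 1 so no torsion. So H_0 ≅ Z.
rank ∂_1 = 8, rank ∂_2 = 10 ⇒ b_1 = 19 − 8 − 10 = 1; all invariant factors of ∂_2 are 1 so no torsion. So H_1 ≅ Z.
rank ∂_2 = 10, rank ∂_3 = 0 ⇒ b_2 = 10 − 10 − 0 = 0. So H_2 ≅ 0.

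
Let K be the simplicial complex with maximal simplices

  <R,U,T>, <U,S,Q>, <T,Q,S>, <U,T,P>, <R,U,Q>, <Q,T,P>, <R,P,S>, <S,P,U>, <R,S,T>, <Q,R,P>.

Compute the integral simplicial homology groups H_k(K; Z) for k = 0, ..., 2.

H_0 = Z,  H_1 = Z_2,  H_2 = 0.

Take the total order P < Q < R < S < T < U on the vertex set. Then K (dimension 2) consists of the simplices:

  0-simplices (6): P, Q, R, S, T, U
  1-simplices (15): PQ, PR, PS, PT, PU, QR, QS, QT, QU, RS, RT, RU, ST, SU, TU
  2-simplices (10): PQR, PQT, PRS, PSU, PTU, QRU, QST, QSU, RST, RTU

Hence C_0 ≅ Z^6, C_1 ≅ Z^15, C_2 ≅ Z^10.

∂_1: C_1 → C_0 is given by ∂[p,q] = [q] − [p]. For instance
  ∂PU = U − P.
The resulting 6×15 matrix has rank 5, and its Smith normal form has invariant factors (1,1,1,1,1).

Boundary ∂_2: C_2 → C_1 sends each 2-simplex [p,q,r] to [q,r] − [p,r] + [p,q]. For instance
  ∂RTU = TU − RU + RT,
  ∂PSU = SU − PU + PS.
The 15×10 boundary matrix has rank 10 and Smith normal form diag(1,1,1,1,1,1,1,1,1,2).

From H_k ≅ ker(∂_k) / im(∂_{k+1}) we obtain:

  H_0: rank C_0 − rank ∂_1 = 6 − 5 = 1, and the invariant factors of ∂_1 are all 1, so H_0 = Z.
  H_1: rank ker ∂_1 − rank ∂_2 = (15 − 5) − 10 = 0, and ∂_2 has invariant factor 2 > 1, so H_1 = Z_2.
  H_2: rank ker ∂_2 − rank ∂_3 = (10 − 10) − 0 = 0, and there is no ∂_3, so H_2 = 0.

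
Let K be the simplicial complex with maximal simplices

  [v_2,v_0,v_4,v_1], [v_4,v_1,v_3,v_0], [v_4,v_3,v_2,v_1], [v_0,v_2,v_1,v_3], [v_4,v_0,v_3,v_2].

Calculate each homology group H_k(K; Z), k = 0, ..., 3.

Take the total order v_0 < v_1 < v_2 < v_3 < v_4 on the vertex set. Then K (dimension 3) consists of the simplices:

  0-simplices (5): [v_0], [v_1], [v_2], [v_3], [v_4]
  1-simplices (10): [v_0,v_1], [v_0,v_2], [v_0,v_3], [v_0,v_4], [v_1,v_2], [v_1,v_3], [v_1,v_4], [v_2,v_3], [v_2,v_4], [v_3,v_4]
  2-simplices (10): [v_0,v_1,v_2], [v_0,v_1,v_3], [v_0,v_1,v_4], [v_0,v_2,v_3], [v_0,v_2,v_4], [v_0,v_3,v_4], [v_1,v_2,v_3], [v_1,v_2,v_4], [v_1,v_3,v_4], [v_2,v_3,v_4]
  3-simplices (5): [v_0,v_1,v_2,v_3], [v_0,v_1,v_2,v_4], [v_0,v_1,v_3,v_4], [v_0,v_2,v_3,v_4], [v_1,v_2,v_3,v_4]

Hence C_0 ≅ Z^5, C_1 ≅ Z^10, C_2 ≅ Z^10, C_3 ≅ Z^5.

∂_1: C_1 → C_0 maps an edge to its endpoints' difference, ∂[p,q] = q − p. For instance
  ∂[v_2,v_3] = [v_3] − [v_2].
The 5×10 boundary matrix has rank 4 and Smith normal form diag(1,1,1,1).

The boundary map ∂_2: C_2 → C_1 maps a triangle to the signed sum of its edges. For instance
  ∂[v_1,v_2,v_4] = [v_2,v_4] − [v_1,v_4] + [v_1,v_2],
  ∂[v_0,v_2,v_3] = [v_2,v_3] − [v_0,v_3] + [v_0,v_2].
The resulting 10×10 matrix has rank 6, and its Smith normal form has invariant factors (1,1,1,1,1,1).

Boundary ∂_3: C_3 → C_2 sends each 3-simplex σ to the alternating sum Σ_i (−1)^i (σ with its i-th vertex removed). For instance
  ∂[v_0,v_1,v_2,v_4] = [v_1,v_2,v_4] − [v_0,v_2,v_4] + [v_0,v_1,v_4] − [v_0,v_1,v_2],
  ∂[v_0,v_1,v_2,v_3] = [v_1,v_2,v_3] − [v_0,v_2,v_3] + [v_0,v_1,v_3] − [v_0,v_1,v_2].
This gives a 10×5 integer matrix of rank 4; reducing to Smith normal form yields diagonal entries (1,1,1,1).

Reading off H_k = ker ∂_k / im ∂_{k+1}:

  H_0: rank C_0 − rank ∂_1 = 5 − 4 = 1, and the invariant factors of ∂_1 are all 1, so H_0 ≅ Z.
  H_1: rank ker ∂_1 − rank ∂_2 = (10 − 4) − 6 = 0, and the invariant factors of ∂_2 are all 1, so H_1 ≅ 0.
  H_2: rank ker ∂_2 − rank ∂_3 = (10 − 6) − 4 = 0, and the invariant factors of ∂_3 are all 1, so H_2 ≅ 0.
  H_3: rank ker ∂_3 − rank ∂_4 = (5 − 4) − 0 = 1, and there is no ∂_4, so H_3 ≅ Z.

H_0 = Z,  H_1 = 0,  H_2 = 0,  H_3 = Z.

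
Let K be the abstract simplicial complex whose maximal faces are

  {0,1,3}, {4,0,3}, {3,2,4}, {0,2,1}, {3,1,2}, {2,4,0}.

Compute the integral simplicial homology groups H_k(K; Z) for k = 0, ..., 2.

H_0 ≅ Z,  H_1 = 0,  H_2 ≅ Z.

We work with the vertex ordering 0 < 1 < 2 < 3 < 4. The simplices of K, each written with vertices in increasing order, are:

  0-simplices (5): [0], [1], [2], [3], [4]
  1-simplices (9): [0,1], [0,2], [0,3], [0,4], [1,2], [1,3], [2,3], [2,4], [3,4]
  2-simplices (6): [0,1,2], [0,1,3], [0,2,4], [0,3,4], [1,2,3], [2,3,4]

Hence C_0 ≅ Z^5, C_1 ≅ Z^9, C_2 ≅ Z^6.

∂_1: C_1 → C_0 is given by ∂[p,q] = [q] − [p]. For instance
  ∂[0,4] = [4] − [0].
This gives a 5×9 integer matrix of rank 4; reducing to Smith normal form yields diagonal entries (1,1,1,1).

Boundary ∂_2: C_2 → C_1 acts by ∂[p,q,r] = [q,r] − [p,r] + [p,q]. For instance
  ∂[0,1,2] = [1,2] − [0,2] + [0,1],
  ∂[0,1,3] = [1,3] − [0,3] + [0,1].
The resulting 9×6 matrix has rank 5, and its Smith normal form has invariant factors (1,1,1,1,1).

Computing H_k = (kernel of ∂_k) / (image of ∂_{k+1}):

  H_0: rank C_0 − rank ∂_1 = 5 − 4 = 1, and the invariant factors of ∂_1 are all 1, so H_0 ≅ Z.
  H_1: rank ker ∂_1 − rank ∂_2 = (9 − 4) − 5 = 0, and the invariant factors of ∂_2 are all 1, so H_1 ≅ 0.
  H_2: rank ker ∂_2 − rank ∂_3 = (6 − 5) − 0 = 1, and there is no ∂_3, so H_2 ≅ Z.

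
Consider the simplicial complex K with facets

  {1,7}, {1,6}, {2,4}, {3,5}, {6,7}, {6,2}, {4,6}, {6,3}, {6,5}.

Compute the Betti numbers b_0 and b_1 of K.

Order the vertices as 1 < 2 < 3 < 4 < 5 < 6 < 7. Listing each simplex with vertices in this order, K has dimension 1 with simplices:

  0-simplices (7): [1], [2], [3], [4], [5], [6], [7]
  1-simplices (9): [1,6], [1,7], [2,4], [2,6], [3,5], [3,6], [4,6], [5,6], [6,7]

giving chain groups C_0 ≅ Z^7, C_1 ≅ Z^9.

∂_1: C_1 → C_0 sends each edge [p,q] (with p < q) to q − p.
This gives a 7×9 integer matrix of rank 6; reducing to Smith normal form yields diagonal entries (1,1,1,1,1,1).

Computing H_k = (kernel of ∂_k) / (image of ∂_{k+1}):

  H_0: rank C_0 − rank ∂_1 = 7 − 6 = 1, and the invariant factors of ∂_1 are all 1, so H_0 ≅ Z.
  H_1: rank ker ∂_1 − rank ∂_2 = (9 − 6) − 0 = 3, and there is no ∂_2, so H_1 ≅ Z^3.

As a check, the Euler characteristic is 7 − 9 = -2, which agrees with 1 − 3 = -2.

Hence the Betti numbers are b_0 = 1, b_1 = 3.

b_0 = 1, b_1 = 3.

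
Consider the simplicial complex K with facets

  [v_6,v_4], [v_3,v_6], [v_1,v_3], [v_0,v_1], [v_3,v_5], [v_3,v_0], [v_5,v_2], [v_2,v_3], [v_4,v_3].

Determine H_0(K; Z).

H_0 ≅ Z.

K has 7 vertices, 9 edges.
rank ∂_0 = 0, rank ∂_1 = 6 ⇒ b_0 = 7 − 0 − 6 = 1; all invariant factors of ∂_1 are 1 so no torsion. So H_0 ≅ Z.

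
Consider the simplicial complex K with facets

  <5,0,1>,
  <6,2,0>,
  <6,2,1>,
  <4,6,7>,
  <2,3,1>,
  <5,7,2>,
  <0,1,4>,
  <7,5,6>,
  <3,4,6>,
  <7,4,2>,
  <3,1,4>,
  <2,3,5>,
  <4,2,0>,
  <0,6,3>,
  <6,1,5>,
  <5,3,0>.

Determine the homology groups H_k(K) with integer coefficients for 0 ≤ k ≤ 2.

H_0 ≅ Z,  H_1 ≅ Z^2,  H_2 ≅ Z.

Fix the vertex order 0 < 1 < 2 < 3 < 4 < 5 < 6 < 7 and write every simplex with vertices in increasing order. Then dim K = 2 and the simplices of K are:

  0-simplices (8): [0], [1], [2], [3], [4], [5], [6], [7]
  1-simplices (24): (24 of them)
  2-simplices (16): [0,1,4], [0,1,5], [0,2,4], [0,2,6], [0,3,5], [0,3,6], [1,2,3], [1,2,6], [1,3,4], [1,5,6], [2,3,5], [2,4,7], [2,5,7], [3,4,6], [4,6,7], [5,6,7]

Hence C_0 ≅ Z^8, C_1 ≅ Z^24, C_2 ≅ Z^16.

∂_1: C_1 → C_0 maps an edge to its endpoints' difference, ∂[p,q] = q − p. For instance
  ∂[5,6] = [6] − [5].
The 8×24 boundary matrix has rank 7 and Smith normal form diag(1,1,1,1,1,1,1).

The boundary map ∂_2: C_2 → C_1 sends each 2-simplex [p,q,r] to [q,r] − [p,r] + [p,q]. For instance
  ∂[0,3,5] = [3,5] − [0,5] + [0,3],
  ∂[0,2,4] = [2,4] − [0,4] + [0,2].
The resulting 24×16 matrix has rank 15, and its Smith normal form has invariant factors (1,1,1,1,1,1,1,1,1,1,1,1,1,1,1).

Computing H_k = (kernel of ∂_k) / (image of ∂_{k+1}):

  H_0: rank C_0 − rank ∂_1 = 8 − 7 = 1, and the invariant factors of ∂_1 are all 1, so H_0 ≅ Z.
  H_1: rank ker ∂_1 − rank ∂_2 = (24 − 7) − 15 = 2, and the invariant factors of ∂_2 are all 1, so H_1 ≅ Z^2.
  H_2: rank ker ∂_2 − rank ∂_3 = (16 − 15) − 0 = 1, and there is no ∂_3, so H_2 ≅ Z.

As a check, the Euler characteristic is 8 − 24 + 16 = 0, which agrees with 1 − 2 + 1 = 0.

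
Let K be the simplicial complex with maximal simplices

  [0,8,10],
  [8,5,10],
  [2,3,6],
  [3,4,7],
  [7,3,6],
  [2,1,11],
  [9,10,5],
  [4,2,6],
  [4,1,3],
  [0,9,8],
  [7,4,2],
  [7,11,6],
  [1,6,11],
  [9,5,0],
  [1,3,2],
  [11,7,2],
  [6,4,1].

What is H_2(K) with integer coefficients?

Fix the vertex order 0 < 1 < 2 < 3 < 4 < 5 < 6 < 7 < 8 < 9 < 10 < 11 and write every simplex with vertices in increasing order. Then dim K = 2 and the simplices of K are:

  0-simplices (12): [0], [1], [2], [3], [4], [5], [6], [7], [8], [9], [10], [11]
  1-simplices (28): (28 of them)
  2-simplices (17): [0,5,9], [0,8,9], [0,8,10], [1,2,3], [1,2,11], [1,3,4], [1,4,6], [1,6,11], [2,3,6], [2,4,6], [2,4,7], [2,7,11], [3,4,7], [3,6,7], [5,8,10], [5,9,10], [6,7,11]

giving chain groups C_0 ≅ Z^12, C_1 ≅ Z^28, C_2 ≅ Z^17.

Boundary ∂_1: C_1 → C_0 sends each edge [p,q] (with p < q) to q − p. For instance
  ∂[5,10] = [10] − [5].
The 12×28 boundary matrix has rank 10 and Smith normal form diag(1,1,1,1,1,1,1,1,1,1).

The boundary map ∂_2: C_2 → C_1 sends each 2-simplex [p,q,r] to [q,r] − [p,r] + [p,q]. For instance
  ∂[0,8,9] = [8,9] − [0,9] + [0,8],
  ∂[0,5,9] = [5,9] − [0,9] + [0,5].
This gives a 28×17 integer matrix of rank 17; reducing to Smith normal form yields diagonal entries (1,1,1,1,1,1,1,1,1,1,1,1,1,1,1,1,2).

Now H_k = ker ∂_k / im ∂_{k+1}, so:

  H_2: rank ker ∂_2 − rank ∂_3 = (17 − 17) − 0 = 0, and there is no ∂_3, so H_2 ≅ 0.

H_2 ≅ 0.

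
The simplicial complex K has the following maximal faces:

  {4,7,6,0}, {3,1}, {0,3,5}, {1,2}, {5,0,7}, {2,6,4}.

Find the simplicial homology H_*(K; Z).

We work with the vertex ordering 0 < 1 < 2 < 3 < 4 < 5 < 6 < 7. The simplices of K, each written with vertices in increasing order, are:

  0-simplices (8): [0], [1], [2], [3], [4], [5], [6], [7]
  1-simplices (14): [0,3], [0,4], [0,5], [0,6], [0,7], [1,2], [1,3], [2,4], [2,6], [3,5], [4,6], [4,7], [5,7], [6,7]
  2-simplices (7): [0,3,5], [0,4,6], [0,4,7], [0,5,7], [0,6,7], [2,4,6], [4,6,7]
  3-simplices (1): [0,4,6,7]

so the chain groups are C_0 ≅ Z^8, C_1 ≅ Z^14, C_2 ≅ Z^7, C_3 ≅ Z^1.

∂_1: C_1 → C_0 is given by ∂[p,q] = [q] − [p]. For instance
  ∂[4,7] = [7] − [4].
This gives a 8×14 integer matrix of rank 7; reducing to Smith normal form yields diagonal entries (1,1,1,1,1,1,1).

Boundary ∂_2: C_2 → C_1 sends each 2-simplex [p,q,r] to [q,r] − [p,r] + [p,q]. For instance
  ∂[0,6,7] = [6,7] − [0,7] + [0,6],
  ∂[4,6,7] = [6,7] − [4,7] + [4,6].
The resulting 14×7 matrix has rank 6, and its Smith normal form has invariant factors (1,1,1,1,1,1).

∂_3: C_3 → C_2 sends each 3-simplex σ to the alternating sum Σ_i (−1)^i (σ with its i-th vertex removed). For instance
  ∂[0,4,6,7] = [4,6,7] − [0,6,7] + [0,4,7] − [0,4,6].
The resulting 7×1 matrix has rank 1, and its Smith normal form has invariant factors (1).

Computing H_k = (kernel of ∂_k) / (image of ∂_{k+1}):

  H_0: rank C_0 − rank ∂_1 = 8 − 7 = 1, and the invariant factors of ∂_1 are all 1, so H_0 ≅ Z.
  H_1: rank ker ∂_1 − rank ∂_2 = (14 − 7) − 6 = 1, and the invariant factors of ∂_2 are all 1, so H_1 ≅ Z.
  H_2: rank ker ∂_2 − rank ∂_3 = (7 − 6) − 1 = 0, and the invariant factors of ∂_3 are all 1, so H_2 ≅ 0.
  H_3: rank ker ∂_3 − rank ∂_4 = (1 − 1) − 0 = 0, and there is no ∂_4, so H_3 ≅ 0.

H_0 = Z,  H_1 = Z,  H_2 = 0,  H_3 = 0.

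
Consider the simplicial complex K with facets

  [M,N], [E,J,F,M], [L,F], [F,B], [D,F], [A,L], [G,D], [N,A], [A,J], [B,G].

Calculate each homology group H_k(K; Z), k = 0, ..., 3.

H_0 ≅ Z,  H_1 ≅ Z^3,  H_2 = 0,  H_3 = 0.

We work with the vertex ordering A < B < D < E < F < G < J < L < M < N. The simplices of K, each written with vertices in increasing order, are:

  0-simplices (10): A, B, D, E, F, G, J, L, M, N
  1-simplices (15): AJ, AL, AN, BF, BG, DF, DG, EF, EJ, EM, FJ, FL, FM, JM, MN
  2-simplices (4): EFJ, EFM, EJM, FJM
  3-simplices (1): EFJM

giving chain groups C_0 ≅ Z^10, C_1 ≅ Z^15, C_2 ≅ Z^4, C_3 ≅ Z^1.

Boundary ∂_1: C_1 → C_0 sends each edge [p,q] (with p < q) to q − p.
This gives a 10×15 integer matrix of rank 9; reducing to Smith normal form yields diagonal entries (1,1,1,1,1,1,1,1,1).

Boundary ∂_2: C_2 → C_1 sends each 2-simplex [p,q,r] to [q,r] − [p,r] + [p,q]. For instance
  ∂FJM = JM − FM + FJ,
  ∂EFJ = FJ − EJ + EF.
This gives a 15×4 integer matrix of rank 3; reducing to Smith normal form yields diagonal entries (1,1,1).

The boundary map ∂_3: C_3 → C_2 sends each 3-simplex σ to the alternating sum Σ_i (−1)^i (σ with its i-th vertex removed). For instance
  ∂EFJM = FJM − EJM + EFM − EFJ.
The 4×1 boundary matrix has rank 1 and Smith normal form diag(1).

Reading off H_k = ker ∂_k / im ∂_{k+1}:

  H_0: rank C_0 − rank ∂_1 = 10 − 9 = 1, and the invariant factors of ∂_1 are all 1, so H_0 ≅ Z.
  H_1: rank ker ∂_1 − rank ∂_2 = (15 − 9) − 3 = 3, and the invariant factors of ∂_2 are all 1, so H_1 ≅ Z^3.
  H_2: rank ker ∂_2 − rank ∂_3 = (4 − 3) − 1 = 0, and the invariant factors of ∂_3 are all 1, so H_2 ≅ 0.
  H_3: rank ker ∂_3 − rank ∂_4 = (1 − 1) − 0 = 0, and there is no ∂_4, so H_3 ≅ 0.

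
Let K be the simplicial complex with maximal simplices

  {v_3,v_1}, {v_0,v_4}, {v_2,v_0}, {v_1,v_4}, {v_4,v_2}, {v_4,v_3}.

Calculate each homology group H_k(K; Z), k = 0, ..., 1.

H_0 = Z,  H_1 = Z^2.

Fix the vertex order v_0 < v_1 < v_2 < v_3 < v_4 and write every simplex with vertices in increasing order. Then dim K = 1 and the simplices of K are:

  0-simplices (5): [v_0], [v_1], [v_2], [v_3], [v_4]
  1-simplices (6): [v_0,v_2], [v_0,v_4], [v_1,v_3], [v_1,v_4], [v_2,v_4], [v_3,v_4]

so the chain groups are C_0 ≅ Z^5, C_1 ≅ Z^6.

∂_1: C_1 → C_0 is given by ∂[p,q] = [q] − [p]. For instance
  ∂[v_2,v_4] = [v_4] − [v_2].
As a 5×6 matrix over Z this has rank 4, with invariant factors (1,1,1,1).

Reading off H_k = ker ∂_k / im ∂_{k+1}:

  H_0: rank C_0 − rank ∂_1 = 5 − 4 = 1, and the invariant factors of ∂_1 are all 1, so H_0 = Z.
  H_1: rank ker ∂_1 − rank ∂_2 = (6 − 4) − 0 = 2, and there is no ∂_2, so H_1 = Z^2.

As a check, the Euler characteristic is 5 − 6 = -1, which agrees with 1 − 2 = -1.
(K is a triangulation of a wedge of 2 circles.)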